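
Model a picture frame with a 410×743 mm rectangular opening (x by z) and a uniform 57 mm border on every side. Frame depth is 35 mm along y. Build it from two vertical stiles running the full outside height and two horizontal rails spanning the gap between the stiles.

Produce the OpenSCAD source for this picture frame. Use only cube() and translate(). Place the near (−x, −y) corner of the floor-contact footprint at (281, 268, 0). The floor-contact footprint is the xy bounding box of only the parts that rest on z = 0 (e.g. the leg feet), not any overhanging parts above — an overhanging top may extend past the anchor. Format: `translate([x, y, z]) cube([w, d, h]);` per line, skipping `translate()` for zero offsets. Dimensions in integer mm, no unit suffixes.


translate([281, 268, 0]) cube([57, 35, 857]);
translate([748, 268, 0]) cube([57, 35, 857]);
translate([338, 268, 0]) cube([410, 35, 57]);
translate([338, 268, 800]) cube([410, 35, 57]);


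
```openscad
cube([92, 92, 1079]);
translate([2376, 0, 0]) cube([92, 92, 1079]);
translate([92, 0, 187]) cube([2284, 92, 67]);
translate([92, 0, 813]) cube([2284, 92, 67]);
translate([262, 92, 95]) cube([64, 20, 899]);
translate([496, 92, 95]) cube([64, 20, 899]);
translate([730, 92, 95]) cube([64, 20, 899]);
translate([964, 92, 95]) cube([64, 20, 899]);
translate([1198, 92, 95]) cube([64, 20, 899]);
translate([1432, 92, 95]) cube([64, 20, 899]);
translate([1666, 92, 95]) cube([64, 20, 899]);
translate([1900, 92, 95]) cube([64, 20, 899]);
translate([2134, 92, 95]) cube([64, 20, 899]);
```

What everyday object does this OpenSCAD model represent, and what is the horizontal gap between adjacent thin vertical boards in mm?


A fence section. The picket gap is 170 mm.

Two posts, two rails, 9 pickets — a fence section. Span 2284 mm holds 9 pickets of 64 mm with 10 equal gaps: ⌊(2284 − 9·64) / 10⌋ = 170 mm.


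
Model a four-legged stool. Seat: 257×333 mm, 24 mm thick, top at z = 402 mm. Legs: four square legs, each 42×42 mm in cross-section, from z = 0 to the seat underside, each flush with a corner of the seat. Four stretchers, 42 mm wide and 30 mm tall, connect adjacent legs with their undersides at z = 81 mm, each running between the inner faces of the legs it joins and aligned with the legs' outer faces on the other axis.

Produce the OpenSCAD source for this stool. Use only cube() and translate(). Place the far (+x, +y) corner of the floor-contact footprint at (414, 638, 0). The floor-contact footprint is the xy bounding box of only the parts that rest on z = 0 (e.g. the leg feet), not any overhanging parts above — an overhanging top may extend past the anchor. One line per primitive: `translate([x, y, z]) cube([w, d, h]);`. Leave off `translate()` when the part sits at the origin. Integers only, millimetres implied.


translate([157, 305, 378]) cube([257, 333, 24]);
translate([157, 305, 0]) cube([42, 42, 378]);
translate([372, 305, 0]) cube([42, 42, 378]);
translate([157, 596, 0]) cube([42, 42, 378]);
translate([372, 596, 0]) cube([42, 42, 378]);
translate([199, 305, 81]) cube([173, 42, 30]);
translate([199, 596, 81]) cube([173, 42, 30]);
translate([157, 347, 81]) cube([42, 249, 30]);
translate([372, 347, 81]) cube([42, 249, 30]);


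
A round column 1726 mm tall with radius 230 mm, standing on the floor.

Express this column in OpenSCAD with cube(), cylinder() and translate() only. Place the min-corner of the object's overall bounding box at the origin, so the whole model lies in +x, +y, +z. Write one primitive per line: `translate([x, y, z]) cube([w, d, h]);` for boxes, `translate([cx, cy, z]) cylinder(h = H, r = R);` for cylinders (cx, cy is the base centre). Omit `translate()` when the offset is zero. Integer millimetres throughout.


translate([230, 230, 0]) cylinder(h = 1726, r = 230);


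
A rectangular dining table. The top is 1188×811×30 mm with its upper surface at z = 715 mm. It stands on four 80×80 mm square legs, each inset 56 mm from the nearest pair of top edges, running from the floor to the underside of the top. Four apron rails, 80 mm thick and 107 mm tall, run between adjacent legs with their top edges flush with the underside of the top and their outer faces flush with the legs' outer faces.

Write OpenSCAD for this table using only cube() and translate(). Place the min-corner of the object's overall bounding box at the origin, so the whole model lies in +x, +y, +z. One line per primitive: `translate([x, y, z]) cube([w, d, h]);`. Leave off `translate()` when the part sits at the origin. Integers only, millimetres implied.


translate([0, 0, 685]) cube([1188, 811, 30]);
translate([56, 56, 0]) cube([80, 80, 685]);
translate([1052, 56, 0]) cube([80, 80, 685]);
translate([56, 675, 0]) cube([80, 80, 685]);
translate([1052, 675, 0]) cube([80, 80, 685]);
translate([136, 56, 578]) cube([916, 80, 107]);
translate([136, 675, 578]) cube([916, 80, 107]);
translate([56, 136, 578]) cube([80, 539, 107]);
translate([1052, 136, 578]) cube([80, 539, 107]);


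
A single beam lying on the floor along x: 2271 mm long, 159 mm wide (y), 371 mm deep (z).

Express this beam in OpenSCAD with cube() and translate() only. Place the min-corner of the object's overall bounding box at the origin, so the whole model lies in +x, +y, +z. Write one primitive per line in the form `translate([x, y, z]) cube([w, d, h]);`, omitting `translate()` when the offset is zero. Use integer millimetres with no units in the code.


cube([2271, 159, 371]);


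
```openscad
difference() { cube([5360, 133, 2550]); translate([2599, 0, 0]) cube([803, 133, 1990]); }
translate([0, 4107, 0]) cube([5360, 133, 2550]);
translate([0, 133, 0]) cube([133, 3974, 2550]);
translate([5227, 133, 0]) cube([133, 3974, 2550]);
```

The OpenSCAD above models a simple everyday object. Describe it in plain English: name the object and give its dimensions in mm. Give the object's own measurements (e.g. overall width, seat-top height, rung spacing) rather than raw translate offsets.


A single room: four walls, each 2550 mm tall and 133 mm thick, enclosing an outside footprint 5360×4240 mm (x × y), no floor or roof. The front and back walls (−y and +y sides) run the full x-width; the side walls fit between their inner faces. A door opening 803 mm wide and 1990 mm tall is cut through the front wall from the floor up, its −x edge 2599 mm from the wall's −x end.


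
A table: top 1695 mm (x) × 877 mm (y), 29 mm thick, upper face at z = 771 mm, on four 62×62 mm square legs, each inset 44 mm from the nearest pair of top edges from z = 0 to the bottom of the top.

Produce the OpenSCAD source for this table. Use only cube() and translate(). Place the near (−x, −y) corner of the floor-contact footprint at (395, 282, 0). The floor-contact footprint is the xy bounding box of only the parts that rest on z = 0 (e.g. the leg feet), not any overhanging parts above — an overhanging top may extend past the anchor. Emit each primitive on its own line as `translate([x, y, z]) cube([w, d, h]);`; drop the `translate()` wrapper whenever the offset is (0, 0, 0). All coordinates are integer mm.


translate([351, 238, 742]) cube([1695, 877, 29]);
translate([395, 282, 0]) cube([62, 62, 742]);
translate([1940, 282, 0]) cube([62, 62, 742]);
translate([395, 1009, 0]) cube([62, 62, 742]);
translate([1940, 1009, 0]) cube([62, 62, 742]);


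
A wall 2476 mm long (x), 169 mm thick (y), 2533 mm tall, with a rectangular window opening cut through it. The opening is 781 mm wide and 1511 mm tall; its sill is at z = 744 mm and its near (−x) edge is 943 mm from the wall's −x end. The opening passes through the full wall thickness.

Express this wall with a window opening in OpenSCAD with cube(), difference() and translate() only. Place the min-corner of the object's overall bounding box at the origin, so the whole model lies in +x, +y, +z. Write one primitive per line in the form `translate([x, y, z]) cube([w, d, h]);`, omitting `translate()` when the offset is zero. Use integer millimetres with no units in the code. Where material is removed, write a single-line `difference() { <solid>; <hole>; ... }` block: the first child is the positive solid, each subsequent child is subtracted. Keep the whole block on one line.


difference() { cube([2476, 169, 2533]); translate([943, 0, 744]) cube([781, 169, 1511]); }


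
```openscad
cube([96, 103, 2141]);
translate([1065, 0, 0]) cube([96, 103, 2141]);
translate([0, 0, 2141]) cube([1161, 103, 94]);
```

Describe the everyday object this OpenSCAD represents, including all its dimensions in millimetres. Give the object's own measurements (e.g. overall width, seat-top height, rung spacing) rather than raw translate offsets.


A door frame. The clear opening is 969 mm wide and 2141 mm high. Two 96 mm wide jambs, 103 mm deep, stand either side of the opening from the floor to the top of the opening. A 94 mm thick head sits across the top of both jambs, spanning the full outside width of the frame.


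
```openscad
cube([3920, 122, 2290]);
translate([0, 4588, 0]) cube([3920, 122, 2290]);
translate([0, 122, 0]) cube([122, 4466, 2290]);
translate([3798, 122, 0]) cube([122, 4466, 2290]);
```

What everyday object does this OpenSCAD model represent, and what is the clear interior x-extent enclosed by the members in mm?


A house (or room) frame. The interior width is 3676 mm.

Four 2290 mm walls enclosing a rectangle with no floor or roof — a room or house frame. Outside width is 3920 mm and wall thickness is 122 mm, so the interior width is 3920 − 2 × 122 = 3676 mm.


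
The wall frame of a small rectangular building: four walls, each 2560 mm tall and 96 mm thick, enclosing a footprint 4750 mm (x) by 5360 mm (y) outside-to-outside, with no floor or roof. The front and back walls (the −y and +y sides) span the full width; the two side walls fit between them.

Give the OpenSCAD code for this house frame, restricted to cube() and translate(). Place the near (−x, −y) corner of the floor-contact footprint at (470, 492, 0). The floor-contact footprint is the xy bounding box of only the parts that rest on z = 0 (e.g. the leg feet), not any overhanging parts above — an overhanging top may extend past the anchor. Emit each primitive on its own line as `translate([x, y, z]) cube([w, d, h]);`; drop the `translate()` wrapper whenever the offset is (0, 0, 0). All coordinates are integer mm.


translate([470, 492, 0]) cube([4750, 96, 2560]);
translate([470, 5756, 0]) cube([4750, 96, 2560]);
translate([470, 588, 0]) cube([96, 5168, 2560]);
translate([5124, 588, 0]) cube([96, 5168, 2560]);


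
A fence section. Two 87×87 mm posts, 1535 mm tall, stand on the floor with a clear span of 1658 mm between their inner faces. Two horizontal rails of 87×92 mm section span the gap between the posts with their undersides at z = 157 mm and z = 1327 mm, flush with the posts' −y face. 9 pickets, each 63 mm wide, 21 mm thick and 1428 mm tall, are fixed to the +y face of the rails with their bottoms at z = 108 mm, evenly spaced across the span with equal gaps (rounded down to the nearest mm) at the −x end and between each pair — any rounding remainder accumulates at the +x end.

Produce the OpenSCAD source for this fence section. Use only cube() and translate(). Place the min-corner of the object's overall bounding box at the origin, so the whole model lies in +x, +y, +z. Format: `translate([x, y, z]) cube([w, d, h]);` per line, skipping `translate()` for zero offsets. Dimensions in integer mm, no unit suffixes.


cube([87, 87, 1535]);
translate([1745, 0, 0]) cube([87, 87, 1535]);
translate([87, 0, 157]) cube([1658, 87, 92]);
translate([87, 0, 1327]) cube([1658, 87, 92]);
translate([196, 87, 108]) cube([63, 21, 1428]);
translate([368, 87, 108]) cube([63, 21, 1428]);
translate([540, 87, 108]) cube([63, 21, 1428]);
translate([712, 87, 108]) cube([63, 21, 1428]);
translate([884, 87, 108]) cube([63, 21, 1428]);
translate([1056, 87, 108]) cube([63, 21, 1428]);
translate([1228, 87, 108]) cube([63, 21, 1428]);
translate([1400, 87, 108]) cube([63, 21, 1428]);
translate([1572, 87, 108]) cube([63, 21, 1428]);


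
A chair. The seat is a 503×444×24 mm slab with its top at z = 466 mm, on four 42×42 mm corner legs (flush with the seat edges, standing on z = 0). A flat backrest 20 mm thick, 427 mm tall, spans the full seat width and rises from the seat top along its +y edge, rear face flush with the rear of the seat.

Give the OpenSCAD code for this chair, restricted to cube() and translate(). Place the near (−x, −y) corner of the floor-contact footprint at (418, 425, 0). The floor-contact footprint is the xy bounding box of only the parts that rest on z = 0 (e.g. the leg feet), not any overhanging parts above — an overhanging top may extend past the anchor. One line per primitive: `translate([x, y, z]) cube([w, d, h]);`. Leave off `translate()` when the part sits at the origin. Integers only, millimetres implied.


// leg_h = 466 - 24 = 442
translate([418, 425, 442]) cube([503, 444, 24]);
translate([418, 425, 0]) cube([42, 42, 442]);
translate([879, 425, 0]) cube([42, 42, 442]);
translate([418, 827, 0]) cube([42, 42, 442]);
translate([879, 827, 0]) cube([42, 42, 442]);
translate([418, 849, 466]) cube([503, 20, 427]);


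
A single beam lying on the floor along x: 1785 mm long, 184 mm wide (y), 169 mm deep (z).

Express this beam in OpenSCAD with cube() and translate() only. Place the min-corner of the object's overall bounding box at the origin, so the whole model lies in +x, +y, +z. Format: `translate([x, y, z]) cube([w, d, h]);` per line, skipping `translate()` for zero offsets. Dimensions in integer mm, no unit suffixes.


cube([1785, 184, 169]);


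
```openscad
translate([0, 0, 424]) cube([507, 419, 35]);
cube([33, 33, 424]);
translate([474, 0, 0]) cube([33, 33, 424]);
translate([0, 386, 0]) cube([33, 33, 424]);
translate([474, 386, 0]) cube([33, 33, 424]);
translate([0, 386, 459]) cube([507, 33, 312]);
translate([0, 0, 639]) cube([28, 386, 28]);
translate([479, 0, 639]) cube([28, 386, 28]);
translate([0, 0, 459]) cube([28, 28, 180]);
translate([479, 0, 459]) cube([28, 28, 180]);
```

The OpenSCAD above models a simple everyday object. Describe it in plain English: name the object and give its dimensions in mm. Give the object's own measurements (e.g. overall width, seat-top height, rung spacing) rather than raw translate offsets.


A chair. The seat is a 507×419×35 mm slab with its top at z = 459 mm, on four 33×33 mm corner legs (flush with the seat edges, standing on z = 0). A flat backrest 33 mm thick, 312 mm tall, spans the full seat width and rises from the seat top along its +y edge, rear face flush with the rear of the seat. Two armrests of 28×28 mm section run along each side from the seat's front edge to the front of the backrest, top faces 208 mm above the seat top and outer faces flush with the seat's x-edges; a 28×28 mm post under the front of each armrest stands on the seat at the front corner.


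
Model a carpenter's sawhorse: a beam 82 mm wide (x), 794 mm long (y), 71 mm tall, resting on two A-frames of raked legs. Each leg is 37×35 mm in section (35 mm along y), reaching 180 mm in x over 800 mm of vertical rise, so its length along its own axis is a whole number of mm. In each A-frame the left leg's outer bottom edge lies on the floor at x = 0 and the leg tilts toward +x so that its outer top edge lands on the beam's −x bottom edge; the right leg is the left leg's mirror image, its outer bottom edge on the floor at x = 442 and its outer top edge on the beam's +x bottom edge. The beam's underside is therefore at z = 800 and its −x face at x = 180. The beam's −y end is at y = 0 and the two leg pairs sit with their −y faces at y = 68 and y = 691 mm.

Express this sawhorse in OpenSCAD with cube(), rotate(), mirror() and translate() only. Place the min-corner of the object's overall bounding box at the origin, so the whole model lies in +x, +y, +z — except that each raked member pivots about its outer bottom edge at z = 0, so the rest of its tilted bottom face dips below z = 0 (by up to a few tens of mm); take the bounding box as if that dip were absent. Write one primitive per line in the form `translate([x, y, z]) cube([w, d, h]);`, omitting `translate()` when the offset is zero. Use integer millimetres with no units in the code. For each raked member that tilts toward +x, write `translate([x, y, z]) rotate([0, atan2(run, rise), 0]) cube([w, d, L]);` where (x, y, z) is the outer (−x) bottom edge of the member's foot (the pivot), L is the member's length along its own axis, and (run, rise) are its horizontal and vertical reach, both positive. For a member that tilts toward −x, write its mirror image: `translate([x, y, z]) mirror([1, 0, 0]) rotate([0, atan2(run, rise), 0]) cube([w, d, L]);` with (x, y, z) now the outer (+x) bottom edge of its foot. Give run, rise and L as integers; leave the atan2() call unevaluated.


translate([180, 0, 800]) cube([82, 794, 71]);
translate([0, 68, 0]) rotate([0, atan2(180, 800), 0]) cube([37, 35, 820]);
translate([442, 68, 0]) mirror([1, 0, 0]) rotate([0, atan2(180, 800), 0]) cube([37, 35, 820]);
translate([0, 691, 0]) rotate([0, atan2(180, 800), 0]) cube([37, 35, 820]);
translate([442, 691, 0]) mirror([1, 0, 0]) rotate([0, atan2(180, 800), 0]) cube([37, 35, 820]);


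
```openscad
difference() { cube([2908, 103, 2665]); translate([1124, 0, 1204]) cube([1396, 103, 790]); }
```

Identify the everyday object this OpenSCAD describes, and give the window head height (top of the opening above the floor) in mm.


A wall with a window opening. The window head height is 1994 mm.

A wall with a rectangular opening subtracted — a window. Sill at z = 1204, opening 790 mm tall, so the head is at 1204 + 790 = 1994 mm.


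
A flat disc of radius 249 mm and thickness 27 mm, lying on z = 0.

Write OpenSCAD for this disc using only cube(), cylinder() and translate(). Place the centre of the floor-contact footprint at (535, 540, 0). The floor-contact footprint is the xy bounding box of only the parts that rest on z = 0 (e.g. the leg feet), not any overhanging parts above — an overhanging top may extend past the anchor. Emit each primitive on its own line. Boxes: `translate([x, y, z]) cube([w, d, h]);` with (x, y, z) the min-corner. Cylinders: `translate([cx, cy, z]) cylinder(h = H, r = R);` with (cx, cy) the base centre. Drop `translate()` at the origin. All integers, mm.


translate([535, 540, 0]) cylinder(h = 27, r = 249);


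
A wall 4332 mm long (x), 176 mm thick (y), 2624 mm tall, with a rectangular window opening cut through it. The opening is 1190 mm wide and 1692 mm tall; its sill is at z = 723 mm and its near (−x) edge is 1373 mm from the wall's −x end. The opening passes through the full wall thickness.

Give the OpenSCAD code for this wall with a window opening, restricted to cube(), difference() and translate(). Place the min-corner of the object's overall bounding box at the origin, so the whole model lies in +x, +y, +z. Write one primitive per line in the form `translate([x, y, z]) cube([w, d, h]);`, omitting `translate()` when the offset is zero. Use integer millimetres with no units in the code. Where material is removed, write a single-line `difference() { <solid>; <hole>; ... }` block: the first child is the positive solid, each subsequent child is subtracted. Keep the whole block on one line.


difference() { cube([4332, 176, 2624]); translate([1373, 0, 723]) cube([1190, 176, 1692]); }


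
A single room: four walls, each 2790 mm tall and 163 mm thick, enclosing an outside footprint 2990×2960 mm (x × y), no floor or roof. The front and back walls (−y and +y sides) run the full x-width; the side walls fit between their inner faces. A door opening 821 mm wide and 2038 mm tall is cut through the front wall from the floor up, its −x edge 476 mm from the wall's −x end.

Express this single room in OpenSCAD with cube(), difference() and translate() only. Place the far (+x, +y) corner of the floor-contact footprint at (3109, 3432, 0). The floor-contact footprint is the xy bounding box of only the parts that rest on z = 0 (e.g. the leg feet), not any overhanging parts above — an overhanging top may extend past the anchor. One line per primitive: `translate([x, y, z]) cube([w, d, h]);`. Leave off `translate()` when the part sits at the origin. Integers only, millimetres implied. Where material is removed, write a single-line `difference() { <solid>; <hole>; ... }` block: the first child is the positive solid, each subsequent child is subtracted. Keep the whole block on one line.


difference() { translate([119, 472, 0]) cube([2990, 163, 2790]); translate([595, 472, 0]) cube([821, 163, 2038]); }
translate([119, 3269, 0]) cube([2990, 163, 2790]);
translate([119, 635, 0]) cube([163, 2634, 2790]);
translate([2946, 635, 0]) cube([163, 2634, 2790]);


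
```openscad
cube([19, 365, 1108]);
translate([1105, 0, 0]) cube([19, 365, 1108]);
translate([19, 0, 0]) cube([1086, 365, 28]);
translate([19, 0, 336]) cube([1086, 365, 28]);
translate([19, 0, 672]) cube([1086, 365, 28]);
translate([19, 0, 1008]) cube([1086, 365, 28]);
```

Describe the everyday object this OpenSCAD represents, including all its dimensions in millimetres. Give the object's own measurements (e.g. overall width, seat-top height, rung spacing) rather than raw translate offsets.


An open bookshelf. Two side panels, each 19 mm thick, 365 mm deep and 1108 mm tall, stand 1124 mm apart (outside-to-outside). Between them sit 4 shelves, each 28 mm thick and 365 mm deep, spanning the full gap between the sides. The bottom shelf rests on the floor (its underside at z = 0) and the clear gap between one shelf's top and the next shelf's underside is 308 mm.


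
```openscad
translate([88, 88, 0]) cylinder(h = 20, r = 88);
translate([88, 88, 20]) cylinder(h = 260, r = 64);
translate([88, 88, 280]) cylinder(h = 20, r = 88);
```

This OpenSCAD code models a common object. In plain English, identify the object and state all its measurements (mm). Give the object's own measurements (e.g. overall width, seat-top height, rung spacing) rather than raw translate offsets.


A spool: two coaxial disc flanges of radius 88 mm and thickness 20 mm, joined by a core cylinder of radius 64 mm and height 260 mm. The lower flange rests on z = 0 and the three cylinders share a vertical axis.


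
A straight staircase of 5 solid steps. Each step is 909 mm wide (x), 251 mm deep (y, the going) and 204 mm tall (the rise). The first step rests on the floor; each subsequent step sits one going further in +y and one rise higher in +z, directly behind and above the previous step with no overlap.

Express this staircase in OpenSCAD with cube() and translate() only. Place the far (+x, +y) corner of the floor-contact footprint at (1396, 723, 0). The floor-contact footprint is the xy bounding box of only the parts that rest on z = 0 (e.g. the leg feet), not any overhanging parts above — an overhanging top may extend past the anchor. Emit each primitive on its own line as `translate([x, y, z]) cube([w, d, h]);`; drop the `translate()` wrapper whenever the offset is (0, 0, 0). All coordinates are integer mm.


translate([487, 472, 0]) cube([909, 251, 204]);
translate([487, 723, 204]) cube([909, 251, 204]);
translate([487, 974, 408]) cube([909, 251, 204]);
translate([487, 1225, 612]) cube([909, 251, 204]);
translate([487, 1476, 816]) cube([909, 251, 204]);


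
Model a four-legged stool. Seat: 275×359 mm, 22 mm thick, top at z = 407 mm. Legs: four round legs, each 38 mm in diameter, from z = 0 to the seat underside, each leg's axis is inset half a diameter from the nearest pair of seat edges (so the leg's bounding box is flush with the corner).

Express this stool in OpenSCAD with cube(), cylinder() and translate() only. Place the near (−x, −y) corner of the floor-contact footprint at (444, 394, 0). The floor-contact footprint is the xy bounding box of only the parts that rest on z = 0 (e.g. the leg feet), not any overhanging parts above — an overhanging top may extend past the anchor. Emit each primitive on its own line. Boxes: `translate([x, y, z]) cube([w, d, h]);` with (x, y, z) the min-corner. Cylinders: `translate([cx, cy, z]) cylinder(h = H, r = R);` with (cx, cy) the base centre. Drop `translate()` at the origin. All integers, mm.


translate([444, 394, 385]) cube([275, 359, 22]);
translate([463, 413, 0]) cylinder(h = 385, r = 19);
translate([700, 413, 0]) cylinder(h = 385, r = 19);
translate([463, 734, 0]) cylinder(h = 385, r = 19);
translate([700, 734, 0]) cylinder(h = 385, r = 19);


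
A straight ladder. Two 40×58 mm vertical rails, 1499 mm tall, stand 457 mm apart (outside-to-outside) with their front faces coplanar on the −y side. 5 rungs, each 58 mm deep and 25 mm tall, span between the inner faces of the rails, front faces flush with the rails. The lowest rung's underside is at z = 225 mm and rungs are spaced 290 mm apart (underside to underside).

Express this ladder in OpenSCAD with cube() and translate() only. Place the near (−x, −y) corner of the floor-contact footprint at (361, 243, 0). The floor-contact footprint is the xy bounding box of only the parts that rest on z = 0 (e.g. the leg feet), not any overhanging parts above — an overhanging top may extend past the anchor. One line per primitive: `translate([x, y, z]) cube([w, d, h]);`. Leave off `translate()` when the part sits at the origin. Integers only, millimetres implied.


// rung span = 457 - 2*40 = 377
// rung[k] z = 225 + k*290
translate([361, 243, 0]) cube([40, 58, 1499]);
translate([778, 243, 0]) cube([40, 58, 1499]);
translate([401, 243, 225]) cube([377, 58, 25]);
translate([401, 243, 515]) cube([377, 58, 25]);
translate([401, 243, 805]) cube([377, 58, 25]);
translate([401, 243, 1095]) cube([377, 58, 25]);
translate([401, 243, 1385]) cube([377, 58, 25]);


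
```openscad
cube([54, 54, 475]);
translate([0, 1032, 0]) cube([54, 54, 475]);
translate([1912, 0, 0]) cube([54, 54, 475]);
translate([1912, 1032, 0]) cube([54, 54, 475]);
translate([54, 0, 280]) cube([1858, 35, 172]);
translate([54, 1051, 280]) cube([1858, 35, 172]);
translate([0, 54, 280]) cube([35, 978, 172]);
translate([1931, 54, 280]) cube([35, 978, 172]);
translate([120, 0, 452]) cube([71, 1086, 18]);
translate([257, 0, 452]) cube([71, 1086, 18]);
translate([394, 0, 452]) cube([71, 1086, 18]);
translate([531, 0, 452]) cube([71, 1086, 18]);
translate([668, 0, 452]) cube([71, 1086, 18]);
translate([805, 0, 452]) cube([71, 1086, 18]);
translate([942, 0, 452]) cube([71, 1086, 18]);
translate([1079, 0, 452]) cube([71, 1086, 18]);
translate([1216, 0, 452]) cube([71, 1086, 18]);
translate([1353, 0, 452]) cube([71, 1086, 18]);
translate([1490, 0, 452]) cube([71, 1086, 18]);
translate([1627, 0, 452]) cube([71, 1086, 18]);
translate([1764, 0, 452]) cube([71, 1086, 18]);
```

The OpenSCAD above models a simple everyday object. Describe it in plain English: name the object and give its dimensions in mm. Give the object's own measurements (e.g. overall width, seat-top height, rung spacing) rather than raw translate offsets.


A bed frame 1966 mm long (x) by 1086 mm wide (y). Four 54×54 mm corner posts, 475 mm tall, at the corners of the footprint. Four rails of 35 mm thickness and 172 mm height run between adjacent posts with their undersides at z = 280 mm, their outer faces flush with the outside of the frame (the two x-running rails run between the posts' inner faces; the two y-running rails run between the posts' inner faces). 13 slats, each 71 mm wide (x) and 18 mm thick, lie across the top of the two x-running rails, running the full 1086 mm width of the frame in y; along x they sit between the end posts with a 66 mm gap after the −x posts and between neighbouring slats, leaving 77 mm before the +x posts.


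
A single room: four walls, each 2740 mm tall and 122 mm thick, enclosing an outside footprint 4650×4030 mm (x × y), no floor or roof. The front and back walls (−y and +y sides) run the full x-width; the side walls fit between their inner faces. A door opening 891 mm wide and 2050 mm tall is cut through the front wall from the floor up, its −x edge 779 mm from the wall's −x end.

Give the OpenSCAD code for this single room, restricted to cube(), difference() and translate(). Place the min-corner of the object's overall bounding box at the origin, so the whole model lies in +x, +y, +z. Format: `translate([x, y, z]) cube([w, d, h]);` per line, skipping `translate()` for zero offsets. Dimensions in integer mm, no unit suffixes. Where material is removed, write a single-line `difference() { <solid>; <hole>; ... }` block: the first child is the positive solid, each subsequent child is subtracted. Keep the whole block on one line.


difference() { cube([4650, 122, 2740]); translate([779, 0, 0]) cube([891, 122, 2050]); }
translate([0, 3908, 0]) cube([4650, 122, 2740]);
translate([0, 122, 0]) cube([122, 3786, 2740]);
translate([4528, 122, 0]) cube([122, 3786, 2740]);


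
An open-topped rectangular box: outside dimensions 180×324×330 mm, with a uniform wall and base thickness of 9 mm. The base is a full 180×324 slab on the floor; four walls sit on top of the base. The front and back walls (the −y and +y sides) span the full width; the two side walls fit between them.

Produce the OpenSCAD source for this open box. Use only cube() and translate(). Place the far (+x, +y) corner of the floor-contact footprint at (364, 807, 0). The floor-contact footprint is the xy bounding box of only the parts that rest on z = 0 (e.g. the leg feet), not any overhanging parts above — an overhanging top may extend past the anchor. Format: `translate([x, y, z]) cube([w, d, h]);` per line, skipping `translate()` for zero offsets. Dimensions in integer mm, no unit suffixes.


translate([184, 483, 0]) cube([180, 324, 9]);
translate([184, 483, 9]) cube([180, 9, 321]);
translate([184, 798, 9]) cube([180, 9, 321]);
translate([184, 492, 9]) cube([9, 306, 321]);
translate([355, 492, 9]) cube([9, 306, 321]);


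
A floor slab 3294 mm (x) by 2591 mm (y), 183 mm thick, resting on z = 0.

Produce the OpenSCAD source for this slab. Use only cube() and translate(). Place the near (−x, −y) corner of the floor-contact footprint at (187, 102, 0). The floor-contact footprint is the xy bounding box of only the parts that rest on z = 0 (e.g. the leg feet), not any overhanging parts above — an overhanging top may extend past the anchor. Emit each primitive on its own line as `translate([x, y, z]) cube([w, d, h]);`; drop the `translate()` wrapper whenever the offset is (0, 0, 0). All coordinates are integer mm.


translate([187, 102, 0]) cube([3294, 2591, 183]);


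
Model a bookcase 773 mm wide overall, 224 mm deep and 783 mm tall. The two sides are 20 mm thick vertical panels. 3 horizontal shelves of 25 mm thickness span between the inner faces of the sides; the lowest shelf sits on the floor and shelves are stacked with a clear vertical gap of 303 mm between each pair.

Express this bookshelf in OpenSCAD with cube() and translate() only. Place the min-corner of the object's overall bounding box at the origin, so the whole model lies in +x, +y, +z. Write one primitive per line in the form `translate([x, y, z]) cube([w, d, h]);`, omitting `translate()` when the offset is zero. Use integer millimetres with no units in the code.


cube([20, 224, 783]);
translate([753, 0, 0]) cube([20, 224, 783]);
translate([20, 0, 0]) cube([733, 224, 25]);
translate([20, 0, 328]) cube([733, 224, 25]);
translate([20, 0, 656]) cube([733, 224, 25]);


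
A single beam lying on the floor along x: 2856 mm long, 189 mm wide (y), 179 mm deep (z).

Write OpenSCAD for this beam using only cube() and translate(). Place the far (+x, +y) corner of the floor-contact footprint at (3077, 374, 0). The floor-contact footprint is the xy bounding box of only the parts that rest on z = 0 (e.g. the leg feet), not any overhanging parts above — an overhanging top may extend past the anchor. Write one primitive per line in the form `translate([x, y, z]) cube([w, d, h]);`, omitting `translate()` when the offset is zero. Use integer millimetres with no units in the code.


translate([221, 185, 0]) cube([2856, 189, 179]);


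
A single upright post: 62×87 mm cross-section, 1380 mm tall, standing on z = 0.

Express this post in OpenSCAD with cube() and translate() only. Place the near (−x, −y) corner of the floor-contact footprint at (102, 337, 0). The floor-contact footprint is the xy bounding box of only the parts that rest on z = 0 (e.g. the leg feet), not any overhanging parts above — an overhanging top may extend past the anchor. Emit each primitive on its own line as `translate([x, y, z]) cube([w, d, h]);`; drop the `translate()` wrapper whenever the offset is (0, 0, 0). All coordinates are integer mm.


translate([102, 337, 0]) cube([62, 87, 1380]);


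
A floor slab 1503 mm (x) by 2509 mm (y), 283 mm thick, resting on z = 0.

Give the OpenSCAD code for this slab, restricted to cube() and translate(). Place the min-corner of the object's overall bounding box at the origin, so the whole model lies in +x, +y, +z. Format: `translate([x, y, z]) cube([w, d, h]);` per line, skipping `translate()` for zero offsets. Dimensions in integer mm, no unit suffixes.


cube([1503, 2509, 283]);


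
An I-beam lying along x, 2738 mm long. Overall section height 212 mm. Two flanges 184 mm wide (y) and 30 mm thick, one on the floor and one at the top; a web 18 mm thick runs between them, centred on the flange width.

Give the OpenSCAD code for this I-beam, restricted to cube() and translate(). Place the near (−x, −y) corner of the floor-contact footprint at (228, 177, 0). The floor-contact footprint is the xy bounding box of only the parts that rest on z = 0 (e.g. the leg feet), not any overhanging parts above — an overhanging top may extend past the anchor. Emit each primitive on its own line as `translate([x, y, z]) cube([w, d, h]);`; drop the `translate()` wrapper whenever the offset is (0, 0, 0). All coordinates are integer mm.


translate([228, 177, 0]) cube([2738, 184, 30]);
translate([228, 260, 30]) cube([2738, 18, 152]);
translate([228, 177, 182]) cube([2738, 184, 30]);


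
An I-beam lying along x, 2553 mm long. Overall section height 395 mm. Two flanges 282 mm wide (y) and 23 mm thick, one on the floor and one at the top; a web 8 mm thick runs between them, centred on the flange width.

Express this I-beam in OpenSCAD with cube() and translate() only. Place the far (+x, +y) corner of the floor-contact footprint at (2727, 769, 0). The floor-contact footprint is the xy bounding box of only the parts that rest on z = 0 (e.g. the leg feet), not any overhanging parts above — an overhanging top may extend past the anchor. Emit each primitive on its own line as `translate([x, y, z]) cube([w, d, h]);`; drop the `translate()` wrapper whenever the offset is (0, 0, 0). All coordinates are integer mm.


translate([174, 487, 0]) cube([2553, 282, 23]);
translate([174, 624, 23]) cube([2553, 8, 349]);
translate([174, 487, 372]) cube([2553, 282, 23]);


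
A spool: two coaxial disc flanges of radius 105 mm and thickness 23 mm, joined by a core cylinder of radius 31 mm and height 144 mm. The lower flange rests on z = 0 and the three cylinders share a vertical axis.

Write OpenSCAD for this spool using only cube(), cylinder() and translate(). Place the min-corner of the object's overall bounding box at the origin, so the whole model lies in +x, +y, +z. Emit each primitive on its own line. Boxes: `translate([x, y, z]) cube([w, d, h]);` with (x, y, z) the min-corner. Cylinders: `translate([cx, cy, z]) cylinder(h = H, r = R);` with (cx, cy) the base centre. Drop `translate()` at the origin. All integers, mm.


translate([105, 105, 0]) cylinder(h = 23, r = 105);
translate([105, 105, 23]) cylinder(h = 144, r = 31);
translate([105, 105, 167]) cylinder(h = 23, r = 105);


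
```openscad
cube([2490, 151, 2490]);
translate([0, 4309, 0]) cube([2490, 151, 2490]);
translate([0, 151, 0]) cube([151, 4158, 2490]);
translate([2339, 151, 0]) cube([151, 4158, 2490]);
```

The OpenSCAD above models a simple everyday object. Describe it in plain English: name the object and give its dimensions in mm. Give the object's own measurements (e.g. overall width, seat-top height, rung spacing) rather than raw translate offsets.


The wall frame of a small rectangular building: four walls, each 2490 mm tall and 151 mm thick, enclosing a footprint 2490 mm (x) by 4460 mm (y) outside-to-outside, with no floor or roof. The front and back walls (the −y and +y sides) span the full width; the two side walls fit between them.


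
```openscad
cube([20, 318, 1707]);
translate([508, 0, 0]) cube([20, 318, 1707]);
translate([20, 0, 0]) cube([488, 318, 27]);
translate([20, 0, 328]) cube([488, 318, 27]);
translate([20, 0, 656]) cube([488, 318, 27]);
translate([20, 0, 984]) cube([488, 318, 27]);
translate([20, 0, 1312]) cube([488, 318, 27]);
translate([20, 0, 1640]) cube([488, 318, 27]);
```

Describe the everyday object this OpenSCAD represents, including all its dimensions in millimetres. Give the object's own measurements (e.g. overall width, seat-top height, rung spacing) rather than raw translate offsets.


An open bookshelf. Two side panels, each 20 mm thick, 318 mm deep and 1707 mm tall, stand 528 mm apart (outside-to-outside). Between them sit 6 shelves, each 27 mm thick and 318 mm deep, spanning the full gap between the sides. The bottom shelf rests on the floor (its underside at z = 0) and the clear gap between one shelf's top and the next shelf's underside is 301 mm.


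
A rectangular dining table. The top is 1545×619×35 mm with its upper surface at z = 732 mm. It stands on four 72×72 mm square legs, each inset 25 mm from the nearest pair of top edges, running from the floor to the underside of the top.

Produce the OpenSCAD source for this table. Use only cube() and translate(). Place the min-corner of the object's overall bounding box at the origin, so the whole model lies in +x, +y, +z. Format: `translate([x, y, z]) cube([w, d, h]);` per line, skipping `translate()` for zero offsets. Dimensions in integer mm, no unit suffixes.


translate([0, 0, 697]) cube([1545, 619, 35]);
translate([25, 25, 0]) cube([72, 72, 697]);
translate([1448, 25, 0]) cube([72, 72, 697]);
translate([25, 522, 0]) cube([72, 72, 697]);
translate([1448, 522, 0]) cube([72, 72, 697]);


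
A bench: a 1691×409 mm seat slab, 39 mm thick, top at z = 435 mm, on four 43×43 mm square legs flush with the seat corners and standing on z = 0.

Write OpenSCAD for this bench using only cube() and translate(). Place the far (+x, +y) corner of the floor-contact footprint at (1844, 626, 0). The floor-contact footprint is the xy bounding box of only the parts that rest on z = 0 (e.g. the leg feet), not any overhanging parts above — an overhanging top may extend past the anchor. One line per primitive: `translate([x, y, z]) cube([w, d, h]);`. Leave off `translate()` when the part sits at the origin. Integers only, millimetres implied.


translate([153, 217, 396]) cube([1691, 409, 39]);
translate([153, 217, 0]) cube([43, 43, 396]);
translate([153, 583, 0]) cube([43, 43, 396]);
translate([1801, 217, 0]) cube([43, 43, 396]);
translate([1801, 583, 0]) cube([43, 43, 396]);


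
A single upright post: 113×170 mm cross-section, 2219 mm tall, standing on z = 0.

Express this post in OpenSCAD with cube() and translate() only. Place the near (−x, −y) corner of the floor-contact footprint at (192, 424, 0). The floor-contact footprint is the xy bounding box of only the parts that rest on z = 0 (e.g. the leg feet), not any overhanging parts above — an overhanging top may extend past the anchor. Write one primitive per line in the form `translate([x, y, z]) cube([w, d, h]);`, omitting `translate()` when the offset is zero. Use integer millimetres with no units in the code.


translate([192, 424, 0]) cube([113, 170, 2219]);


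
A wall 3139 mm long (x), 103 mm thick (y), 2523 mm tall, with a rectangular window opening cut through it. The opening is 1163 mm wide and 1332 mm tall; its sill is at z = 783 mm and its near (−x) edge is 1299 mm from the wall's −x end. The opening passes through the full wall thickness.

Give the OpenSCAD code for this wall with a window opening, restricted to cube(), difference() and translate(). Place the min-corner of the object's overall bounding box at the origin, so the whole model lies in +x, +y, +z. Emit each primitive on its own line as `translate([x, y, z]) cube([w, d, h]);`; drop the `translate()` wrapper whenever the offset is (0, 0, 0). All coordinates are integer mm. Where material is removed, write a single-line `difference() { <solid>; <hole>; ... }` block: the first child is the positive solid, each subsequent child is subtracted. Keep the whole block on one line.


difference() { cube([3139, 103, 2523]); translate([1299, 0, 783]) cube([1163, 103, 1332]); }
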